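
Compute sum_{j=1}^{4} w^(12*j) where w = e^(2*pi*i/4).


Step 1: The sum sum_{j=1}^{n} w^(k*j) equals n if n | k, else 0.
Step 2: Here n = 4, k = 12
Step 3: Does n divide k? 4 | 12 -> True
Step 4: Sum = 4

4


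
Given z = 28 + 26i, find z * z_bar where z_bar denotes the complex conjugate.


Step 1: conj(z) = 28 - 26i
Step 2: z * conj(z) = 28^2 + 26^2
Step 3: = 784 + 676 = 1460

1460


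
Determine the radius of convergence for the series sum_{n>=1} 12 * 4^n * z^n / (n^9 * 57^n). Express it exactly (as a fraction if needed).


Step 1: General term a_n = 12 * 4^n / (n^9 * 57^n)
Step 2: By the root test, |a_n|^(1/n) = 12^(1/n) * 4 / (n^(9/n) * 57) -> 4/57 as n -> infinity (since 12^(1/n) -> 1 and n^(9/n) -> 1)
Step 3: R = 1/lim|a_n|^(1/n) = 57/4

57/4


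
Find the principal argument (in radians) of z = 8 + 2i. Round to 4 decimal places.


Step 1: z = 8 + 2i
Step 2: arg(z) = atan2(2, 8)
Step 3: arg(z) = 0.245

0.245


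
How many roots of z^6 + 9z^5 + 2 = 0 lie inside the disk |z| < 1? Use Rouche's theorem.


Step 1: On |z| = 1 the three terms have sizes |z^6| = 1^6 = 1, |9z^5| = 9*1^5 = 9, |2| = 2
Step 2: The dominant term is g(z) = 9z^5; let h(z) = z^6 + 2 so f = g + h
Step 3: On |z| = 1: |g| = 9 and |h| <= 1 + 2 = 3
Step 4: Since 9 > 3, |h| < |g| on |z| = 1, so by Rouche f has the same number of zeros as g inside |z| < 1
Step 5: g(z) = 9z^5 has 5 zeros (at the origin, multiplicity 5) inside |z| < 1. Answer = 5

5


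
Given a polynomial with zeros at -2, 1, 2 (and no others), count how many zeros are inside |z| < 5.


Step 1: Check each root:
  z = -2: |-2| = 2 < 5
  z = 1: |1| = 1 < 5
  z = 2: |2| = 2 < 5
Step 2: Count = 3

3


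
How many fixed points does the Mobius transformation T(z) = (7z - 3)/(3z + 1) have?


Step 1: Fixed points satisfy T(z) = z
Step 2: 3z^2 - 6z + 3 = 0
Step 3: Discriminant = (-6)^2 - 4*3*3 = 0
Step 4: Number of fixed points = 1

1


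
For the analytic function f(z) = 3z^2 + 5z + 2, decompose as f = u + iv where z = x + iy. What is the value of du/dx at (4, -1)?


Step 1: f(z) = 3(x+iy)^2 + 5(x+iy) + 2
Step 2: u = 3(x^2 - y^2) + 5x + 2
Step 3: u_x = 6x + 5
Step 4: At (4, -1): u_x = 24 + 5 = 29

29


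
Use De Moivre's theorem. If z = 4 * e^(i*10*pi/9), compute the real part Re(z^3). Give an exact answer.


Step 1: By De Moivre's theorem, z^3 = 4^3 * e^(i*3*10*pi/9) = 64 * (cos(10*pi/3) + i*sin(10*pi/3))
Step 2: |z|^3 = 4^3 = 64
Step 3: Reduce the angle mod 2*pi: 10*pi/3 - 2*pi = 4*pi/3
Step 4: cos(4*pi/3) = -1/2
Step 5: Re(z^3) = 64 * (-1/2) = -32

-32


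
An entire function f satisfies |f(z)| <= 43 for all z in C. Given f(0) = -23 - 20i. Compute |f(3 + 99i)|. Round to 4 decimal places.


Step 1: By Liouville's theorem, a bounded entire function is constant.
Step 2: f(z) = f(0) = -23 - 20i for all z.
Step 3: |f(w)| = |-23 - 20i| = sqrt(529 + 400)
Step 4: = 30.4795

30.4795


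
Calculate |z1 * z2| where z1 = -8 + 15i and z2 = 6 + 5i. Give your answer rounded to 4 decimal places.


Step 1: |z1| = sqrt((-8)^2 + 15^2) = sqrt(289)
Step 2: |z2| = sqrt(6^2 + 5^2) = sqrt(61)
Step 3: |z1*z2| = |z1|*|z2| = sqrt(289) * sqrt(61) = sqrt(289 * 61) = sqrt(17629)
Step 4: = 132.7742

132.7742


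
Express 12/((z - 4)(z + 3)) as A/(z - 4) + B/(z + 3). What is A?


Step 1: Multiply both sides by (z - 4) and set z = 4
Step 2: A = 12 / (4 + 3)
Step 3: A = 12 / 7
Step 4: A = 12/7

12/7


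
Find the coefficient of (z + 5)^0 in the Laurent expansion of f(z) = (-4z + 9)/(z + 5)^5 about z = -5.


Step 1: Write the numerator in powers of (z + 5): -4z + 9 = -4(z + 5) + (-4*(-5) + 9) = -4(z + 5) + 29
Step 2: Divide by (z + 5)^5: f(z) = 29(z + 5)^(-5) - 4(z + 5)^(-4)
Step 3: This finite sum is the Laurent series of f about z = -5.
Step 4: Only the powers -5 and -4 appear, so the coefficient of (z + 5)^0 = 0

0


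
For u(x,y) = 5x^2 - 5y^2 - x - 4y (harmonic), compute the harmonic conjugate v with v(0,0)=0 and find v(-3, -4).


Step 1: v_x = -u_y = 10y + 4
Step 2: v_y = u_x = 10x - 1
Step 3: v = 10xy + 4x - y + C
Step 4: v(0,0) = 0 => C = 0
Step 5: v(-3, -4) = 112

112


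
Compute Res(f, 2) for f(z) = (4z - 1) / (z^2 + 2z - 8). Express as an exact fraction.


Step 1: Q(z) = z^2 + 2z - 8 = (z - 2)(z + 4)
Step 2: Q'(z) = 2z + 2
Step 3: Q'(2) = 6, P(2) = 7
Step 4: Res = P(2)/Q'(2) = 7/6 = 7/6

7/6


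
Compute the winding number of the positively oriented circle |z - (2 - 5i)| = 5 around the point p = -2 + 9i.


Step 1: Center c = (2, -5), radius = 5
Step 2: |p - c|^2 = (-4)^2 + 14^2 = 212
Step 3: r^2 = 25
Step 4: |p-c| > r so winding number = 0

0


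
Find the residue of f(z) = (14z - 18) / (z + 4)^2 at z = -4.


Step 1: Pole of order 2 at z = -4
Step 2: Res = lim d/dz [(z + 4)^2 * f(z)] as z -> -4
Step 3: (z + 4)^2 * f(z) = 14z - 18
Step 4: d/dz[14z - 18] = 14

14


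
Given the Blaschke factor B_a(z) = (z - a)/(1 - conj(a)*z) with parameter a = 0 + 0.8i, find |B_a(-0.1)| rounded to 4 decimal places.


Step 1: Numerator z0 - a = -0.1 - (0 + 0.8i) = -0.1 - 0.8i
Step 2: Denominator 1 - conj(a)*z0 = 1 - (0 - 0.8i)*(-0.1) = 1 - 0.08i
Step 3: |z0 - a|^2 = (-0.1)^2 + (-0.8)^2 = 0.65; |1 - conj(a)*z0|^2 = 1^2 + (-0.08)^2 = 1.0064
Step 4: |B_a(-0.1)| = sqrt(0.65 / 1.0064) = sqrt(0.645866)
Step 5: = 0.8037

0.8037


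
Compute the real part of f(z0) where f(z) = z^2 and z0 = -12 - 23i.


Step 1: z0 = -12 - 23i
Step 2: z0^2 = (-12)^2 - (-23)^2 + 552i
Step 3: real part = 144 - 529 = -385

-385


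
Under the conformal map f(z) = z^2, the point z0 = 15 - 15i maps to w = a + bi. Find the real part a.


Step 1: z0 = 15 - 15i
Step 2: z0^2 = 15^2 - (-15)^2 - 450i
Step 3: real part = 225 - 225 = 0

0


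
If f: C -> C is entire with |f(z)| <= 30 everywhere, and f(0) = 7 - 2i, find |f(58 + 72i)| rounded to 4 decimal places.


Step 1: By Liouville's theorem, a bounded entire function is constant.
Step 2: f(z) = f(0) = 7 - 2i for all z.
Step 3: |f(w)| = |7 - 2i| = sqrt(49 + 4)
Step 4: = 7.2801

7.2801


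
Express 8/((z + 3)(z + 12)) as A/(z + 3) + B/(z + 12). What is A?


Step 1: Multiply both sides by (z + 3) and set z = -3
Step 2: A = 8 / (-3 + 12)
Step 3: A = 8 / 9
Step 4: A = 8/9

8/9


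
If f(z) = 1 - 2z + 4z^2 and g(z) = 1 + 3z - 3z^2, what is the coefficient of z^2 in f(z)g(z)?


Step 1: z^2 term in f*g comes from: (1)*(-3z^2) + (-2z)*(3z) + (4z^2)*(1)
Step 2: = -3 - 6 + 4
Step 3: = -5

-5


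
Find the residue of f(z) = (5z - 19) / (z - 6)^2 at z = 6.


Step 1: Pole of order 2 at z = 6
Step 2: Res = lim d/dz [(z - 6)^2 * f(z)] as z -> 6
Step 3: (z - 6)^2 * f(z) = 5z - 19
Step 4: d/dz[5z - 19] = 5

5


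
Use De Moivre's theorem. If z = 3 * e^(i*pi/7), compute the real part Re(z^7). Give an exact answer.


Step 1: By De Moivre's theorem, z^7 = 3^7 * e^(i*7*pi/7) = 2187 * (cos(pi) + i*sin(pi))
Step 2: |z|^7 = 3^7 = 2187
Step 3: The angle pi already lies in [0, 2*pi)
Step 4: cos(pi) = -1
Step 5: Re(z^7) = 2187 * (-1) = -2187

-2187


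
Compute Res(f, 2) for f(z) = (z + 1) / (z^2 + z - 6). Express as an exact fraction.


Step 1: Q(z) = z^2 + z - 6 = (z - 2)(z + 3)
Step 2: Q'(z) = 2z + 1
Step 3: Q'(2) = 5, P(2) = 3
Step 4: Res = P(2)/Q'(2) = 3/5 = 3/5

3/5


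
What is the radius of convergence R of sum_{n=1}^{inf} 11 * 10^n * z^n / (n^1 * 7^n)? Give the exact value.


Step 1: General term a_n = 11 * 10^n / (n^1 * 7^n)
Step 2: By the root test, |a_n|^(1/n) = 11^(1/n) * 10 / (n^(1/n) * 7) -> 10/7 as n -> infinity (since 11^(1/n) -> 1 and n^(1/n) -> 1)
Step 3: R = 1/lim|a_n|^(1/n) = 7/10

7/10


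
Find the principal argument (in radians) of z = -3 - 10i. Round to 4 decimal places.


Step 1: z = -3 - 10i
Step 2: arg(z) = atan2(-10, -3)
Step 3: arg(z) = -1.8623

-1.8623


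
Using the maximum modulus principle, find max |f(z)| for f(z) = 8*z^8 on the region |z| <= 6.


Step 1: On |z| = 6, |f(z)| = 8 * |z|^8 = 8 * 6^8
Step 2: By maximum modulus principle, maximum is on boundary.
Step 3: Maximum = 8 * 1679616 = 13436928

13436928


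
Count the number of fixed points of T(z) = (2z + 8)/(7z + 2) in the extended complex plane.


Step 1: Fixed points satisfy T(z) = z
Step 2: 7z^2 - 8 = 0
Step 3: Discriminant = 0^2 - 4*7*(-8) = 224
Step 4: Number of fixed points = 2

2


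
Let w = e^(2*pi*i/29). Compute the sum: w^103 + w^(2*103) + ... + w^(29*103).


Step 1: The sum sum_{j=1}^{n} w^(k*j) equals n if n | k, else 0.
Step 2: Here n = 29, k = 103
Step 3: Does n divide k? 29 | 103 -> False
Step 4: Sum = 0

0


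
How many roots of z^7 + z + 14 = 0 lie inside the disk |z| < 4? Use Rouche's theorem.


Step 1: On |z| = 4 the three terms have sizes |z^7| = 4^7 = 16384, |z| = 4, |14| = 14
Step 2: The dominant term is g(z) = z^7; let h(z) = z + 14 so f = g + h
Step 3: On |z| = 4: |g| = 16384 and |h| <= 4 + 14 = 18
Step 4: Since 16384 > 18, |h| < |g| on |z| = 4, so by Rouche f has the same number of zeros as g inside |z| < 4
Step 5: g(z) = z^7 has 7 zeros (all at the origin) inside |z| < 4. Answer = 7

7


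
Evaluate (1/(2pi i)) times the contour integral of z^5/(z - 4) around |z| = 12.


Step 1: f(z) = z^5, a = 4 is inside |z| = 12
Step 2: By Cauchy integral formula: (1/(2pi*i)) * integral = f(a)
Step 3: f(4) = 4^5 = 1024

1024


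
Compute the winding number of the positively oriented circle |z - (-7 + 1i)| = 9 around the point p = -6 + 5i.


Step 1: Center c = (-7, 1), radius = 9
Step 2: |p - c|^2 = 1^2 + 4^2 = 17
Step 3: r^2 = 81
Step 4: |p-c| < r so winding number = 1

1


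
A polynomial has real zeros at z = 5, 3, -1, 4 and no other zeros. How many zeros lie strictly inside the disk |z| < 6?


Step 1: Check each root:
  z = 5: |5| = 5 < 6
  z = 3: |3| = 3 < 6
  z = -1: |-1| = 1 < 6
  z = 4: |4| = 4 < 6
Step 2: Count = 4

4


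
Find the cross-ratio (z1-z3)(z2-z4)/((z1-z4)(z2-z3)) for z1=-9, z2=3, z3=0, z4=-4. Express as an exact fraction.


Step 1: (z1-z3)(z2-z4) = (-9) * 7 = -63
Step 2: (z1-z4)(z2-z3) = (-5) * 3 = -15
Step 3: Cross-ratio = 63/15 = 21/5

21/5


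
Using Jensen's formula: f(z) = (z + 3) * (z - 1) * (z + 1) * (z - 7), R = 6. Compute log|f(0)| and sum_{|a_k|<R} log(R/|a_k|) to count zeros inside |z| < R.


Jensen's formula: (1/2pi)*integral log|f(Re^it)|dt = log|f(0)| + sum_{|a_k|<R} log(R/|a_k|)
Step 1: f(0) = 3 * (-1) * 1 * (-7) = 21
Step 2: log|f(0)| = log|-3| + log|1| + log|-1| + log|7| = 3.0445
Step 3: Zeros inside |z| < 6: -3, 1, -1
Step 4: Jensen sum = log(6/3) + log(6/1) + log(6/1) = 4.2767
Step 5: n(R) = number of terms in the Jensen sum = count of zeros inside |z| < 6 = 3

3


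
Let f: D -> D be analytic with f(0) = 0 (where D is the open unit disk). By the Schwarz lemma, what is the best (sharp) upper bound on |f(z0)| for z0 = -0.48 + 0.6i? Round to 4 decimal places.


Step 1: Schwarz lemma: if f: D -> D is analytic with f(0) = 0, then |f(z)| <= |z| for all z in D, and this is sharp (f(z) = z).
Step 2: |z0|^2 = (-0.48)^2 + 0.6^2 = 0.5904
Step 3: |z0| = sqrt(0.5904) = 0.768375
Step 4: Best bound = |z0| = 0.7684

0.7684


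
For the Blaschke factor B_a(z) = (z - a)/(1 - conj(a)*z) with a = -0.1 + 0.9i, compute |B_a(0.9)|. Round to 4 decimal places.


Step 1: Numerator z0 - a = 0.9 - (-0.1 + 0.9i) = 1 - 0.9i
Step 2: Denominator 1 - conj(a)*z0 = 1 - (-0.1 - 0.9i)*0.9 = 1.09 + 0.81i
Step 3: |z0 - a|^2 = 1^2 + (-0.9)^2 = 1.81; |1 - conj(a)*z0|^2 = 1.09^2 + 0.81^2 = 1.8442
Step 4: |B_a(0.9)| = sqrt(1.81 / 1.8442) = sqrt(0.981455)
Step 5: = 0.9907

0.9907


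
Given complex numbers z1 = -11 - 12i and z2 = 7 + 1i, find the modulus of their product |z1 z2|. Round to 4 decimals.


Step 1: |z1| = sqrt((-11)^2 + (-12)^2) = sqrt(265)
Step 2: |z2| = sqrt(7^2 + 1^2) = sqrt(50)
Step 3: |z1*z2| = |z1|*|z2| = sqrt(265) * sqrt(50) = sqrt(265 * 50) = sqrt(13250)
Step 4: = 115.1086

115.1086


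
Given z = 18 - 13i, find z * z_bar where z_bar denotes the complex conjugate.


Step 1: conj(z) = 18 + 13i
Step 2: z * conj(z) = 18^2 + (-13)^2
Step 3: = 324 + 169 = 493

493


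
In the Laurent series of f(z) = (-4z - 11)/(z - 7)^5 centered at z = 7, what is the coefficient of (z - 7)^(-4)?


Step 1: Write the numerator in powers of (z - 7): -4z - 11 = -4(z - 7) + (-4*7 - 11) = -4(z - 7) - 39
Step 2: Divide by (z - 7)^5: f(z) = -39(z - 7)^(-5) - 4(z - 7)^(-4)
Step 3: This finite sum is the Laurent series of f about z = 7.
Step 4: Coefficient of (z - 7)^(-4) = coefficient of (z - 7) in the re-centred numerator = -4

-4


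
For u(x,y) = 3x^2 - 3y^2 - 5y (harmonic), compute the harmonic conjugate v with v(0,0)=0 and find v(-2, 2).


Step 1: v_x = -u_y = 6y + 5
Step 2: v_y = u_x = 6x + 0
Step 3: v = 6xy + 5x + C
Step 4: v(0,0) = 0 => C = 0
Step 5: v(-2, 2) = -34

-34


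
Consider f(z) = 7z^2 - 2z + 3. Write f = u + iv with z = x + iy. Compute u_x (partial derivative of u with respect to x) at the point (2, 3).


Step 1: f(z) = 7(x+iy)^2 - 2(x+iy) + 3
Step 2: u = 7(x^2 - y^2) - 2x + 3
Step 3: u_x = 14x - 2
Step 4: At (2, 3): u_x = 28 - 2 = 26

26


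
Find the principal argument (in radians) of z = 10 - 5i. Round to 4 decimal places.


Step 1: z = 10 - 5i
Step 2: arg(z) = atan2(-5, 10)
Step 3: arg(z) = -0.4636

-0.4636


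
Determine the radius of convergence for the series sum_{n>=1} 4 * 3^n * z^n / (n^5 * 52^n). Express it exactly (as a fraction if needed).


Step 1: General term a_n = 4 * 3^n / (n^5 * 52^n)
Step 2: By the root test, |a_n|^(1/n) = 4^(1/n) * 3 / (n^(5/n) * 52) -> 3/52 as n -> infinity (since 4^(1/n) -> 1 and n^(5/n) -> 1)
Step 3: R = 1/lim|a_n|^(1/n) = 52/3

52/3


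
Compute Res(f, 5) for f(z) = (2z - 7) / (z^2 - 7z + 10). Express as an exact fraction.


Step 1: Q(z) = z^2 - 7z + 10 = (z - 5)(z - 2)
Step 2: Q'(z) = 2z - 7
Step 3: Q'(5) = 3, P(5) = 3
Step 4: Res = P(5)/Q'(5) = 3/3 = 1

1


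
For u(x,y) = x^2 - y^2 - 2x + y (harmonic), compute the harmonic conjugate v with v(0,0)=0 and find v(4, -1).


Step 1: v_x = -u_y = 2y - 1
Step 2: v_y = u_x = 2x - 2
Step 3: v = 2xy - x - 2y + C
Step 4: v(0,0) = 0 => C = 0
Step 5: v(4, -1) = -10

-10


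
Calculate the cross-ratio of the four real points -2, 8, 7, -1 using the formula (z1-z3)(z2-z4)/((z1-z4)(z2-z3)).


Step 1: (z1-z3)(z2-z4) = (-9) * 9 = -81
Step 2: (z1-z4)(z2-z3) = (-1) * 1 = -1
Step 3: Cross-ratio = 81/1 = 81

81


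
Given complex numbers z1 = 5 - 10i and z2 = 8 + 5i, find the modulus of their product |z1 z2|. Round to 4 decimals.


Step 1: |z1| = sqrt(5^2 + (-10)^2) = sqrt(125)
Step 2: |z2| = sqrt(8^2 + 5^2) = sqrt(89)
Step 3: |z1*z2| = |z1|*|z2| = sqrt(125) * sqrt(89) = sqrt(125 * 89) = sqrt(11125)
Step 4: = 105.4751

105.4751


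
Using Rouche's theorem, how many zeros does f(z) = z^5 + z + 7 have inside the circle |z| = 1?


Step 1: On |z| = 1 the three terms have sizes |z^5| = 1^5 = 1, |z| = 1, |7| = 7
Step 2: The dominant term is g(z) = 7; let h(z) = z^5 + z so f = g + h
Step 3: On |z| = 1: |g| = 7 and |h| <= 1 + 1 = 2
Step 4: Since 7 > 2, |h| < |g| on |z| = 1, so by Rouche f has the same number of zeros as g inside |z| < 1
Step 5: g(z) = 7 is a nonzero constant with no zeros inside |z| < 1. Answer = 0

0


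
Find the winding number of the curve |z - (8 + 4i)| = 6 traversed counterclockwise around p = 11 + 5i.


Step 1: Center c = (8, 4), radius = 6
Step 2: |p - c|^2 = 3^2 + 1^2 = 10
Step 3: r^2 = 36
Step 4: |p-c| < r so winding number = 1

1


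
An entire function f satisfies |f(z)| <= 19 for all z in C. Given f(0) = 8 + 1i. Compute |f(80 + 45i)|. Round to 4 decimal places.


Step 1: By Liouville's theorem, a bounded entire function is constant.
Step 2: f(z) = f(0) = 8 + 1i for all z.
Step 3: |f(w)| = |8 + 1i| = sqrt(64 + 1)
Step 4: = 8.0623

8.0623


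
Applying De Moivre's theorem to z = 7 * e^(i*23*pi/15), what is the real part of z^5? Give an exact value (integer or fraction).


Step 1: By De Moivre's theorem, z^5 = 7^5 * e^(i*5*23*pi/15) = 16807 * (cos(23*pi/3) + i*sin(23*pi/3))
Step 2: |z|^5 = 7^5 = 16807
Step 3: Reduce the angle mod 2*pi: 23*pi/3 - 6*pi = 5*pi/3
Step 4: cos(5*pi/3) = 1/2
Step 5: Re(z^5) = 16807 * 1/2 = 16807/2

16807/2


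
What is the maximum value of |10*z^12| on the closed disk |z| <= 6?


Step 1: On |z| = 6, |f(z)| = 10 * |z|^12 = 10 * 6^12
Step 2: By maximum modulus principle, maximum is on boundary.
Step 3: Maximum = 10 * 2176782336 = 21767823360

21767823360


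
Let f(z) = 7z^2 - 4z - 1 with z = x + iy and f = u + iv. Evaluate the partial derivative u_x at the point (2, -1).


Step 1: f(z) = 7(x+iy)^2 - 4(x+iy) - 1
Step 2: u = 7(x^2 - y^2) - 4x - 1
Step 3: u_x = 14x - 4
Step 4: At (2, -1): u_x = 28 - 4 = 24

24


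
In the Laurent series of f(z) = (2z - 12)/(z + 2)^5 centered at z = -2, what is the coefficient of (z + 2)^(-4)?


Step 1: Write the numerator in powers of (z + 2): 2z - 12 = 2(z + 2) + (2*(-2) - 12) = 2(z + 2) - 16
Step 2: Divide by (z + 2)^5: f(z) = -16(z + 2)^(-5) + 2(z + 2)^(-4)
Step 3: This finite sum is the Laurent series of f about z = -2.
Step 4: Coefficient of (z + 2)^(-4) = coefficient of (z + 2) in the re-centred numerator = 2

2


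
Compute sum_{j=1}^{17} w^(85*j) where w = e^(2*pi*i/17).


Step 1: The sum sum_{j=1}^{n} w^(k*j) equals n if n | k, else 0.
Step 2: Here n = 17, k = 85
Step 3: Does n divide k? 17 | 85 -> True
Step 4: Sum = 17

17


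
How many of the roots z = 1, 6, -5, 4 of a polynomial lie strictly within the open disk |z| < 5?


Step 1: Check each root:
  z = 1: |1| = 1 < 5
  z = 6: |6| = 6 >= 5
  z = -5: |-5| = 5 >= 5
  z = 4: |4| = 4 < 5
Step 2: Count = 2

2


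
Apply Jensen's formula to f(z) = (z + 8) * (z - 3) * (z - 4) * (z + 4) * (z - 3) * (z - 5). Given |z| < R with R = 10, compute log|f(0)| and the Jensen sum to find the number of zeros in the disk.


Jensen's formula: (1/2pi)*integral log|f(Re^it)|dt = log|f(0)| + sum_{|a_k|<R} log(R/|a_k|)
Step 1: f(0) = 8 * (-3) * (-4) * 4 * (-3) * (-5) = 5760
Step 2: log|f(0)| = log|-8| + log|3| + log|4| + log|-4| + log|3| + log|5| = 8.6587
Step 3: Zeros inside |z| < 10: -8, 3, 4, -4, 3, 5
Step 4: Jensen sum = log(10/8) + log(10/3) + log(10/4) + log(10/4) + log(10/3) + log(10/5) = 5.1568
Step 5: n(R) = number of terms in the Jensen sum = count of zeros inside |z| < 10 = 6

6


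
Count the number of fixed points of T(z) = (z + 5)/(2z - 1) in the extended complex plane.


Step 1: Fixed points satisfy T(z) = z
Step 2: 2z^2 - 2z - 5 = 0
Step 3: Discriminant = (-2)^2 - 4*2*(-5) = 44
Step 4: Number of fixed points = 2

2


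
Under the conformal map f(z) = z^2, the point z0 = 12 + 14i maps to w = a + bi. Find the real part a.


Step 1: z0 = 12 + 14i
Step 2: z0^2 = 12^2 - 14^2 + 336i
Step 3: real part = 144 - 196 = -52

-52


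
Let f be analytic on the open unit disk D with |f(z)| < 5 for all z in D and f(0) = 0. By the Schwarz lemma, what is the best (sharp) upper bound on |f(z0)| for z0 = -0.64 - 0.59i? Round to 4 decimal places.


Step 1: g = f/5 maps D -> D with g(0) = 0, so by the Schwarz lemma |g(z)| <= |z|, i.e. |f(z)| <= 5|z|; this is sharp (f(z) = 5z).
Step 2: |z0|^2 = (-0.64)^2 + (-0.59)^2 = 0.7577
Step 3: |z0| = sqrt(0.7577) = 0.87046
Step 4: Best bound = 5 * |z0| = 5 * 0.87046 = 4.3523

4.3523


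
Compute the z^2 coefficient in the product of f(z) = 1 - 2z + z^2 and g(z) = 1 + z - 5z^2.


Step 1: z^2 term in f*g comes from: (1)*(-5z^2) + (-2z)*(z) + (z^2)*(1)
Step 2: = -5 - 2 + 1
Step 3: = -6

-6


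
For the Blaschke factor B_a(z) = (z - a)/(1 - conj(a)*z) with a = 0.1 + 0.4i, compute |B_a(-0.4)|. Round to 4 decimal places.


Step 1: Numerator z0 - a = -0.4 - (0.1 + 0.4i) = -0.5 - 0.4i
Step 2: Denominator 1 - conj(a)*z0 = 1 - (0.1 - 0.4i)*(-0.4) = 1.04 - 0.16i
Step 3: |z0 - a|^2 = (-0.5)^2 + (-0.4)^2 = 0.41; |1 - conj(a)*z0|^2 = 1.04^2 + (-0.16)^2 = 1.1072
Step 4: |B_a(-0.4)| = sqrt(0.41 / 1.1072) = sqrt(0.370303)
Step 5: = 0.6085

0.6085


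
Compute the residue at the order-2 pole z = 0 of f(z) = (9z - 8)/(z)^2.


Step 1: Pole of order 2 at z = 0
Step 2: Res = lim d/dz [(z)^2 * f(z)] as z -> 0
Step 3: (z)^2 * f(z) = 9z - 8
Step 4: d/dz[9z - 8] = 9

9


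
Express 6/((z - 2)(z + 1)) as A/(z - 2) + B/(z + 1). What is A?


Step 1: Multiply both sides by (z - 2) and set z = 2
Step 2: A = 6 / (2 + 1)
Step 3: A = 6 / 3
Step 4: A = 2

2


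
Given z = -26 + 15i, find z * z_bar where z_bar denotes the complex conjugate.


Step 1: conj(z) = -26 - 15i
Step 2: z * conj(z) = (-26)^2 + 15^2
Step 3: = 676 + 225 = 901

901


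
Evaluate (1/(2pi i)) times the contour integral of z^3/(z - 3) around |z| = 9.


Step 1: f(z) = z^3, a = 3 is inside |z| = 9
Step 2: By Cauchy integral formula: (1/(2pi*i)) * integral = f(a)
Step 3: f(3) = 3^3 = 27

27


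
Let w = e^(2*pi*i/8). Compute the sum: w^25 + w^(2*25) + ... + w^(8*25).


Step 1: The sum sum_{j=1}^{n} w^(k*j) equals n if n | k, else 0.
Step 2: Here n = 8, k = 25
Step 3: Does n divide k? 8 | 25 -> False
Step 4: Sum = 0

0


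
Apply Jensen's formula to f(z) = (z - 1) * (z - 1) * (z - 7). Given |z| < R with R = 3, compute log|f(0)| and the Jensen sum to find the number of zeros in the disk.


Jensen's formula: (1/2pi)*integral log|f(Re^it)|dt = log|f(0)| + sum_{|a_k|<R} log(R/|a_k|)
Step 1: f(0) = (-1) * (-1) * (-7) = -7
Step 2: log|f(0)| = log|1| + log|1| + log|7| = 1.9459
Step 3: Zeros inside |z| < 3: 1, 1
Step 4: Jensen sum = log(3/1) + log(3/1) = 2.1972
Step 5: n(R) = number of terms in the Jensen sum = count of zeros inside |z| < 3 = 2

2


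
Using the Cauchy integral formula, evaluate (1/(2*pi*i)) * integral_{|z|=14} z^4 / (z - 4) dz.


Step 1: f(z) = z^4, a = 4 is inside |z| = 14
Step 2: By Cauchy integral formula: (1/(2pi*i)) * integral = f(a)
Step 3: f(4) = 4^4 = 256

256


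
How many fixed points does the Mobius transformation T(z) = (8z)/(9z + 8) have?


Step 1: Fixed points satisfy T(z) = z
Step 2: 9z^2 = 0
Step 3: Discriminant = 0^2 - 4*9*0 = 0
Step 4: Number of fixed points = 1

1


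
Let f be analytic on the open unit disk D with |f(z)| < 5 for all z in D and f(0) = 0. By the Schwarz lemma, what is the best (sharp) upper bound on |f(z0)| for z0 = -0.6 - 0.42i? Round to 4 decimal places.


Step 1: g = f/5 maps D -> D with g(0) = 0, so by the Schwarz lemma |g(z)| <= |z|, i.e. |f(z)| <= 5|z|; this is sharp (f(z) = 5z).
Step 2: |z0|^2 = (-0.6)^2 + (-0.42)^2 = 0.5364
Step 3: |z0| = sqrt(0.5364) = 0.732393
Step 4: Best bound = 5 * |z0| = 5 * 0.732393 = 3.662

3.662


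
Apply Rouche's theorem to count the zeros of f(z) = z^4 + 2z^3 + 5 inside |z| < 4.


Step 1: On |z| = 4 the three terms have sizes |z^4| = 4^4 = 256, |2z^3| = 2*4^3 = 128, |5| = 5
Step 2: The dominant term is g(z) = z^4; let h(z) = 2z^3 + 5 so f = g + h
Step 3: On |z| = 4: |g| = 256 and |h| <= 128 + 5 = 133
Step 4: Since 256 > 133, |h| < |g| on |z| = 4, so by Rouche f has the same number of zeros as g inside |z| < 4
Step 5: g(z) = z^4 has 4 zeros (all at the origin) inside |z| < 4. Answer = 4

4


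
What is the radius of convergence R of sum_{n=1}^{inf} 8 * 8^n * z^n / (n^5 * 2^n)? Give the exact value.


Step 1: General term a_n = 8 * 8^n / (n^5 * 2^n)
Step 2: By the root test, |a_n|^(1/n) = 8^(1/n) * 8 / (n^(5/n) * 2) -> 8/2 as n -> infinity (since 8^(1/n) -> 1 and n^(5/n) -> 1)
Step 3: R = 1/lim|a_n|^(1/n) = 2/8 = 1/4

1/4


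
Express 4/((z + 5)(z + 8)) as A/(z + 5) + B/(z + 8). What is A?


Step 1: Multiply both sides by (z + 5) and set z = -5
Step 2: A = 4 / (-5 + 8)
Step 3: A = 4 / 3
Step 4: A = 4/3

4/3


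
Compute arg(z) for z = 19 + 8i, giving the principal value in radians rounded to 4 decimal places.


Step 1: z = 19 + 8i
Step 2: arg(z) = atan2(8, 19)
Step 3: arg(z) = 0.3985

0.3985


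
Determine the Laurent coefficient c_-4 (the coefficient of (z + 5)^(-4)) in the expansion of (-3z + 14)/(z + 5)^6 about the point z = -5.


Step 1: Write the numerator in powers of (z + 5): -3z + 14 = -3(z + 5) + (-3*(-5) + 14) = -3(z + 5) + 29
Step 2: Divide by (z + 5)^6: f(z) = 29(z + 5)^(-6) - 3(z + 5)^(-5)
Step 3: This finite sum is the Laurent series of f about z = -5.
Step 4: Only the powers -6 and -5 appear, so the coefficient of (z + 5)^(-4) = 0

0


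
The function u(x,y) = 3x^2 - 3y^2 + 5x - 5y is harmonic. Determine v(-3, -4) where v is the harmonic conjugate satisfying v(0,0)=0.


Step 1: v_x = -u_y = 6y + 5
Step 2: v_y = u_x = 6x + 5
Step 3: v = 6xy + 5x + 5y + C
Step 4: v(0,0) = 0 => C = 0
Step 5: v(-3, -4) = 37

37


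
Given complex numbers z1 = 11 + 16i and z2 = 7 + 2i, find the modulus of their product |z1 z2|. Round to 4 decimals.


Step 1: |z1| = sqrt(11^2 + 16^2) = sqrt(377)
Step 2: |z2| = sqrt(7^2 + 2^2) = sqrt(53)
Step 3: |z1*z2| = |z1|*|z2| = sqrt(377) * sqrt(53) = sqrt(377 * 53) = sqrt(19981)
Step 4: = 141.3542

141.3542


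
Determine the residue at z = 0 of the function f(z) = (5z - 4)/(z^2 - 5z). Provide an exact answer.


Step 1: Q(z) = z^2 - 5z = (z)(z - 5)
Step 2: Q'(z) = 2z - 5
Step 3: Q'(0) = -5, P(0) = -4
Step 4: Res = P(0)/Q'(0) = -4/(-5) = 4/5

4/5


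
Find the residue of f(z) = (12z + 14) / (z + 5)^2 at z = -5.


Step 1: Pole of order 2 at z = -5
Step 2: Res = lim d/dz [(z + 5)^2 * f(z)] as z -> -5
Step 3: (z + 5)^2 * f(z) = 12z + 14
Step 4: d/dz[12z + 14] = 12

12


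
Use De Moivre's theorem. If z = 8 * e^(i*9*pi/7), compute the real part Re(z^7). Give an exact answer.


Step 1: By De Moivre's theorem, z^7 = 8^7 * e^(i*7*9*pi/7) = 2097152 * (cos(9*pi) + i*sin(9*pi))
Step 2: |z|^7 = 8^7 = 2097152
Step 3: Reduce the angle mod 2*pi: 9*pi - 8*pi = pi
Step 4: cos(pi) = -1
Step 5: Re(z^7) = 2097152 * (-1) = -2097152

-2097152


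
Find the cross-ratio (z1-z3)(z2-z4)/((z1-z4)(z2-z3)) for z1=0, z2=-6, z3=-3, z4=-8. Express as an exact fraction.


Step 1: (z1-z3)(z2-z4) = 3 * 2 = 6
Step 2: (z1-z4)(z2-z3) = 8 * (-3) = -24
Step 3: Cross-ratio = -6/24 = -1/4

-1/4


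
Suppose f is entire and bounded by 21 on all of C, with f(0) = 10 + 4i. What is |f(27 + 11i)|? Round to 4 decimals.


Step 1: By Liouville's theorem, a bounded entire function is constant.
Step 2: f(z) = f(0) = 10 + 4i for all z.
Step 3: |f(w)| = |10 + 4i| = sqrt(100 + 16)
Step 4: = 10.7703

10.7703


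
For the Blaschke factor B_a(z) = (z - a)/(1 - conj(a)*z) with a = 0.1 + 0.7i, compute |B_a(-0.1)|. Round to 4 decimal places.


Step 1: Numerator z0 - a = -0.1 - (0.1 + 0.7i) = -0.2 - 0.7i
Step 2: Denominator 1 - conj(a)*z0 = 1 - (0.1 - 0.7i)*(-0.1) = 1.01 - 0.07i
Step 3: |z0 - a|^2 = (-0.2)^2 + (-0.7)^2 = 0.53; |1 - conj(a)*z0|^2 = 1.01^2 + (-0.07)^2 = 1.025
Step 4: |B_a(-0.1)| = sqrt(0.53 / 1.025) = sqrt(0.517073)
Step 5: = 0.7191

0.7191


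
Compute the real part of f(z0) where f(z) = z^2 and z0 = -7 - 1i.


Step 1: z0 = -7 - 1i
Step 2: z0^2 = (-7)^2 - (-1)^2 + 14i
Step 3: real part = 49 - 1 = 48

48


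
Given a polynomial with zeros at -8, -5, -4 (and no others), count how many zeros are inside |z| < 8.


Step 1: Check each root:
  z = -8: |-8| = 8 >= 8
  z = -5: |-5| = 5 < 8
  z = -4: |-4| = 4 < 8
Step 2: Count = 2

2


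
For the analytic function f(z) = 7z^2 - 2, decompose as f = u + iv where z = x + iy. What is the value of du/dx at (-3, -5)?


Step 1: f(z) = 7(x+iy)^2 - 2
Step 2: u = 7(x^2 - y^2) - 2
Step 3: u_x = 14x + 0
Step 4: At (-3, -5): u_x = -42 + 0 = -42

-42


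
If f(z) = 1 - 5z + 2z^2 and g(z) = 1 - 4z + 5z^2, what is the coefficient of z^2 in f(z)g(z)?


Step 1: z^2 term in f*g comes from: (1)*(5z^2) + (-5z)*(-4z) + (2z^2)*(1)
Step 2: = 5 + 20 + 2
Step 3: = 27

27


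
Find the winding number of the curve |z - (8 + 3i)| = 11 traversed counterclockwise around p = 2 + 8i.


Step 1: Center c = (8, 3), radius = 11
Step 2: |p - c|^2 = (-6)^2 + 5^2 = 61
Step 3: r^2 = 121
Step 4: |p-c| < r so winding number = 1

1


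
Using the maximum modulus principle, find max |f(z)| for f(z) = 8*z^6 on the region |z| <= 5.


Step 1: On |z| = 5, |f(z)| = 8 * |z|^6 = 8 * 5^6
Step 2: By maximum modulus principle, maximum is on boundary.
Step 3: Maximum = 8 * 15625 = 125000

125000


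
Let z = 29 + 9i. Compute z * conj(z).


Step 1: conj(z) = 29 - 9i
Step 2: z * conj(z) = 29^2 + 9^2
Step 3: = 841 + 81 = 922

922


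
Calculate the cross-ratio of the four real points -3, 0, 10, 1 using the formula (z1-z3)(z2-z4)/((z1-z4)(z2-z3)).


Step 1: (z1-z3)(z2-z4) = (-13) * (-1) = 13
Step 2: (z1-z4)(z2-z3) = (-4) * (-10) = 40
Step 3: Cross-ratio = 13/40 = 13/40

13/40


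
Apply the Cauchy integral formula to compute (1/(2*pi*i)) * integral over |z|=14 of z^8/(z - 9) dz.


Step 1: f(z) = z^8, a = 9 is inside |z| = 14
Step 2: By Cauchy integral formula: (1/(2pi*i)) * integral = f(a)
Step 3: f(9) = 9^8 = 43046721

43046721


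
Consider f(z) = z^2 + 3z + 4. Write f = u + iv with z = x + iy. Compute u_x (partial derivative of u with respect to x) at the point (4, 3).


Step 1: f(z) = (x+iy)^2 + 3(x+iy) + 4
Step 2: u = (x^2 - y^2) + 3x + 4
Step 3: u_x = 2x + 3
Step 4: At (4, 3): u_x = 8 + 3 = 11

11


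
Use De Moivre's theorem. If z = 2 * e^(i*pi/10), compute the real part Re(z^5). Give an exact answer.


Step 1: By De Moivre's theorem, z^5 = 2^5 * e^(i*5*pi/10) = 32 * (cos(pi/2) + i*sin(pi/2))
Step 2: |z|^5 = 2^5 = 32
Step 3: The angle pi/2 already lies in [0, 2*pi)
Step 4: cos(pi/2) = 0
Step 5: Re(z^5) = 32 * 0 = 0

0


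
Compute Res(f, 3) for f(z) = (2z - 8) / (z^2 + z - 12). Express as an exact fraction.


Step 1: Q(z) = z^2 + z - 12 = (z - 3)(z + 4)
Step 2: Q'(z) = 2z + 1
Step 3: Q'(3) = 7, P(3) = -2
Step 4: Res = P(3)/Q'(3) = -2/7 = -2/7

-2/7


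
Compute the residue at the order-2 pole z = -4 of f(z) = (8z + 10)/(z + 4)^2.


Step 1: Pole of order 2 at z = -4
Step 2: Res = lim d/dz [(z + 4)^2 * f(z)] as z -> -4
Step 3: (z + 4)^2 * f(z) = 8z + 10
Step 4: d/dz[8z + 10] = 8

8


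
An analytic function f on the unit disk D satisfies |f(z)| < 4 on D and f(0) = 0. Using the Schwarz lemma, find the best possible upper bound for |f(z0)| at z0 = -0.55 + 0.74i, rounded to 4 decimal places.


Step 1: g = f/4 maps D -> D with g(0) = 0, so by the Schwarz lemma |g(z)| <= |z|, i.e. |f(z)| <= 4|z|; this is sharp (f(z) = 4z).
Step 2: |z0|^2 = (-0.55)^2 + 0.74^2 = 0.8501
Step 3: |z0| = sqrt(0.8501) = 0.922009
Step 4: Best bound = 4 * |z0| = 4 * 0.922009 = 3.688

3.688


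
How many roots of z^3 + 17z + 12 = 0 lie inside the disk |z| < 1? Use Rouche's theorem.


Step 1: On |z| = 1 the three terms have sizes |z^3| = 1^3 = 1, |17z| = 17*1 = 17, |12| = 12
Step 2: The dominant term is g(z) = 17z; let h(z) = z^3 + 12 so f = g + h
Step 3: On |z| = 1: |g| = 17 and |h| <= 1 + 12 = 13
Step 4: Since 17 > 13, |h| < |g| on |z| = 1, so by Rouche f has the same number of zeros as g inside |z| < 1
Step 5: g(z) = 17z has 1 zero (at the origin, multiplicity 1) inside |z| < 1. Answer = 1

1


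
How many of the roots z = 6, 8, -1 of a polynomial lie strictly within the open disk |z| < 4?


Step 1: Check each root:
  z = 6: |6| = 6 >= 4
  z = 8: |8| = 8 >= 4
  z = -1: |-1| = 1 < 4
Step 2: Count = 1

1


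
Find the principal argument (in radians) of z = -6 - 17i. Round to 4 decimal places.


Step 1: z = -6 - 17i
Step 2: arg(z) = atan2(-17, -6)
Step 3: arg(z) = -1.9101

-1.9101


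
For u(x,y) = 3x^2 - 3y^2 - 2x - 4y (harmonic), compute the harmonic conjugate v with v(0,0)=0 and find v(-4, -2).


Step 1: v_x = -u_y = 6y + 4
Step 2: v_y = u_x = 6x - 2
Step 3: v = 6xy + 4x - 2y + C
Step 4: v(0,0) = 0 => C = 0
Step 5: v(-4, -2) = 36

36


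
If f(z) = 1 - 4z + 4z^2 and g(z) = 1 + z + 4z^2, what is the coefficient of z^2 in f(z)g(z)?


Step 1: z^2 term in f*g comes from: (1)*(4z^2) + (-4z)*(z) + (4z^2)*(1)
Step 2: = 4 - 4 + 4
Step 3: = 4

4


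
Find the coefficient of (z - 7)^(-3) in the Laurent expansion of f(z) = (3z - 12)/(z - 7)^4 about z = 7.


Step 1: Write the numerator in powers of (z - 7): 3z - 12 = 3(z - 7) + (3*7 - 12) = 3(z - 7) + 9
Step 2: Divide by (z - 7)^4: f(z) = 9(z - 7)^(-4) + 3(z - 7)^(-3)
Step 3: This finite sum is the Laurent series of f about z = 7.
Step 4: Coefficient of (z - 7)^(-3) = coefficient of (z - 7) in the re-centred numerator = 3

3


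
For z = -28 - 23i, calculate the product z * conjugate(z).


Step 1: conj(z) = -28 + 23i
Step 2: z * conj(z) = (-28)^2 + (-23)^2
Step 3: = 784 + 529 = 1313

1313


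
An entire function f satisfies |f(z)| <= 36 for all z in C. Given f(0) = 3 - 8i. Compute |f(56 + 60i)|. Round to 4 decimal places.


Step 1: By Liouville's theorem, a bounded entire function is constant.
Step 2: f(z) = f(0) = 3 - 8i for all z.
Step 3: |f(w)| = |3 - 8i| = sqrt(9 + 64)
Step 4: = 8.544

8.544


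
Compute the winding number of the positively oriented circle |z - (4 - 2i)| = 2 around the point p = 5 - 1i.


Step 1: Center c = (4, -2), radius = 2
Step 2: |p - c|^2 = 1^2 + 1^2 = 2
Step 3: r^2 = 4
Step 4: |p-c| < r so winding number = 1

1


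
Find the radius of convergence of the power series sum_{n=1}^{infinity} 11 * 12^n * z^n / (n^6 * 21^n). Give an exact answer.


Step 1: General term a_n = 11 * 12^n / (n^6 * 21^n)
Step 2: By the root test, |a_n|^(1/n) = 11^(1/n) * 12 / (n^(6/n) * 21) -> 12/21 as n -> infinity (since 11^(1/n) -> 1 and n^(6/n) -> 1)
Step 3: R = 1/lim|a_n|^(1/n) = 21/12 = 7/4

7/4


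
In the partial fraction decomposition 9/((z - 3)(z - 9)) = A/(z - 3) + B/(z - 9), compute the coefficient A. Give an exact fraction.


Step 1: Multiply both sides by (z - 3) and set z = 3
Step 2: A = 9 / (3 - 9)
Step 3: A = 9 / (-6)
Step 4: A = -3/2

-3/2


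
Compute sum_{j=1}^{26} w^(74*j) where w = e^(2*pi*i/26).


Step 1: The sum sum_{j=1}^{n} w^(k*j) equals n if n | k, else 0.
Step 2: Here n = 26, k = 74
Step 3: Does n divide k? 26 | 74 -> False
Step 4: Sum = 0

0


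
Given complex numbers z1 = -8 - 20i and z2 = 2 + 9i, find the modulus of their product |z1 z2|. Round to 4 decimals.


Step 1: |z1| = sqrt((-8)^2 + (-20)^2) = sqrt(464)
Step 2: |z2| = sqrt(2^2 + 9^2) = sqrt(85)
Step 3: |z1*z2| = |z1|*|z2| = sqrt(464) * sqrt(85) = sqrt(464 * 85) = sqrt(39440)
Step 4: = 198.5951

198.5951


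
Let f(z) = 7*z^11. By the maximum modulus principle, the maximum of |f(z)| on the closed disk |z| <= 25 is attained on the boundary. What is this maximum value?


Step 1: On |z| = 25, |f(z)| = 7 * |z|^11 = 7 * 25^11
Step 2: By maximum modulus principle, maximum is on boundary.
Step 3: Maximum = 7 * 2384185791015625 = 16689300537109375

16689300537109375


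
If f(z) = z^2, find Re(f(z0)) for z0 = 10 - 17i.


Step 1: z0 = 10 - 17i
Step 2: z0^2 = 10^2 - (-17)^2 - 340i
Step 3: real part = 100 - 289 = -189

-189


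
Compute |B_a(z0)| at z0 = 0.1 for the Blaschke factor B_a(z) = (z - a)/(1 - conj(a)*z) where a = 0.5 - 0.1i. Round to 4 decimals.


Step 1: Numerator z0 - a = 0.1 - (0.5 - 0.1i) = -0.4 + 0.1i
Step 2: Denominator 1 - conj(a)*z0 = 1 - (0.5 + 0.1i)*0.1 = 0.95 - 0.01i
Step 3: |z0 - a|^2 = (-0.4)^2 + 0.1^2 = 0.17; |1 - conj(a)*z0|^2 = 0.95^2 + (-0.01)^2 = 0.9026
Step 4: |B_a(0.1)| = sqrt(0.17 / 0.9026) = sqrt(0.188345)
Step 5: = 0.434

0.434


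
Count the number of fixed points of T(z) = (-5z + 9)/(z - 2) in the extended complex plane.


Step 1: Fixed points satisfy T(z) = z
Step 2: z^2 + 3z - 9 = 0
Step 3: Discriminant = 3^2 - 4*1*(-9) = 45
Step 4: Number of fixed points = 2

2


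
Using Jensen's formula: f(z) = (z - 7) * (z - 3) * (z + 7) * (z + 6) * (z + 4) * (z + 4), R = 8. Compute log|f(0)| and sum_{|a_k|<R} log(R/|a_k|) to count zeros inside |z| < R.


Jensen's formula: (1/2pi)*integral log|f(Re^it)|dt = log|f(0)| + sum_{|a_k|<R} log(R/|a_k|)
Step 1: f(0) = (-7) * (-3) * 7 * 6 * 4 * 4 = 14112
Step 2: log|f(0)| = log|7| + log|3| + log|-7| + log|-6| + log|-4| + log|-4| = 9.5548
Step 3: Zeros inside |z| < 8: 7, 3, -7, -6, -4, -4
Step 4: Jensen sum = log(8/7) + log(8/3) + log(8/7) + log(8/6) + log(8/4) + log(8/4) = 2.9219
Step 5: n(R) = number of terms in the Jensen sum = count of zeros inside |z| < 8 = 6

6


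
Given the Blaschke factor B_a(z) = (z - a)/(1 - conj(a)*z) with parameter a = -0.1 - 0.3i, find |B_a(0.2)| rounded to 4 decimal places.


Step 1: Numerator z0 - a = 0.2 - (-0.1 - 0.3i) = 0.3 + 0.3i
Step 2: Denominator 1 - conj(a)*z0 = 1 - (-0.1 + 0.3i)*0.2 = 1.02 - 0.06i
Step 3: |z0 - a|^2 = 0.3^2 + 0.3^2 = 0.18; |1 - conj(a)*z0|^2 = 1.02^2 + (-0.06)^2 = 1.044
Step 4: |B_a(0.2)| = sqrt(0.18 / 1.044) = sqrt(0.172414)
Step 5: = 0.4152

0.4152


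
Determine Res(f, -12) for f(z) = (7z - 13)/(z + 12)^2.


Step 1: Pole of order 2 at z = -12
Step 2: Res = lim d/dz [(z + 12)^2 * f(z)] as z -> -12
Step 3: (z + 12)^2 * f(z) = 7z - 13
Step 4: d/dz[7z - 13] = 7

7


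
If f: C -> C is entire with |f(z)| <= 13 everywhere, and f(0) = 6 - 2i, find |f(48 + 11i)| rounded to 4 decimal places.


Step 1: By Liouville's theorem, a bounded entire function is constant.
Step 2: f(z) = f(0) = 6 - 2i for all z.
Step 3: |f(w)| = |6 - 2i| = sqrt(36 + 4)
Step 4: = 6.3246

6.3246


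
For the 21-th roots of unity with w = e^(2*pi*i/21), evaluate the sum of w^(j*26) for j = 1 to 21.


Step 1: The sum sum_{j=1}^{n} w^(k*j) equals n if n | k, else 0.
Step 2: Here n = 21, k = 26
Step 3: Does n divide k? 21 | 26 -> False
Step 4: Sum = 0

0


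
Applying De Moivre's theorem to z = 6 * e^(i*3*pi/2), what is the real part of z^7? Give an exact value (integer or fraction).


Step 1: By De Moivre's theorem, z^7 = 6^7 * e^(i*7*3*pi/2) = 279936 * (cos(21*pi/2) + i*sin(21*pi/2))
Step 2: |z|^7 = 6^7 = 279936
Step 3: Reduce the angle mod 2*pi: 21*pi/2 - 10*pi = pi/2
Step 4: cos(pi/2) = 0
Step 5: Re(z^7) = 279936 * 0 = 0

0


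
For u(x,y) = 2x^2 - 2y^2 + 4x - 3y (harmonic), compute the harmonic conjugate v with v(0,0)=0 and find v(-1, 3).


Step 1: v_x = -u_y = 4y + 3
Step 2: v_y = u_x = 4x + 4
Step 3: v = 4xy + 3x + 4y + C
Step 4: v(0,0) = 0 => C = 0
Step 5: v(-1, 3) = -3

-3


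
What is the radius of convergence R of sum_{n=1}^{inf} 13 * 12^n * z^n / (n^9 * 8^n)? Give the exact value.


Step 1: General term a_n = 13 * 12^n / (n^9 * 8^n)
Step 2: By the root test, |a_n|^(1/n) = 13^(1/n) * 12 / (n^(9/n) * 8) -> 12/8 as n -> infinity (since 13^(1/n) -> 1 and n^(9/n) -> 1)
Step 3: R = 1/lim|a_n|^(1/n) = 8/12 = 2/3

2/3


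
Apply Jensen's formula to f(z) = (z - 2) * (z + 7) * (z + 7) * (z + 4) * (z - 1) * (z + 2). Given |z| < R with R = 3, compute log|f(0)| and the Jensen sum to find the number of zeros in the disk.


Jensen's formula: (1/2pi)*integral log|f(Re^it)|dt = log|f(0)| + sum_{|a_k|<R} log(R/|a_k|)
Step 1: f(0) = (-2) * 7 * 7 * 4 * (-1) * 2 = 784
Step 2: log|f(0)| = log|2| + log|-7| + log|-7| + log|-4| + log|1| + log|-2| = 6.6644
Step 3: Zeros inside |z| < 3: 2, 1, -2
Step 4: Jensen sum = log(3/2) + log(3/1) + log(3/2) = 1.9095
Step 5: n(R) = number of terms in the Jensen sum = count of zeros inside |z| < 3 = 3

3


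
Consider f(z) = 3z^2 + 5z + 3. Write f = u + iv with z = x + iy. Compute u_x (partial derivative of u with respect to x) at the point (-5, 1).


Step 1: f(z) = 3(x+iy)^2 + 5(x+iy) + 3
Step 2: u = 3(x^2 - y^2) + 5x + 3
Step 3: u_x = 6x + 5
Step 4: At (-5, 1): u_x = -30 + 5 = -25

-25


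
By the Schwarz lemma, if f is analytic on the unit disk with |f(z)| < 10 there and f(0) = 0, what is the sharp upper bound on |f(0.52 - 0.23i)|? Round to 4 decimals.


Step 1: g = f/10 maps D -> D with g(0) = 0, so by the Schwarz lemma |g(z)| <= |z|, i.e. |f(z)| <= 10|z|; this is sharp (f(z) = 10z).
Step 2: |z0|^2 = 0.52^2 + (-0.23)^2 = 0.3233
Step 3: |z0| = sqrt(0.3233) = 0.568595
Step 4: Best bound = 10 * |z0| = 10 * 0.568595 = 5.6859

5.6859


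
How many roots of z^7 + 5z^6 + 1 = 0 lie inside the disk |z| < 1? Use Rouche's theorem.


Step 1: On |z| = 1 the three terms have sizes |z^7| = 1^7 = 1, |5z^6| = 5*1^6 = 5, |1| = 1
Step 2: The dominant term is g(z) = 5z^6; let h(z) = z^7 + 1 so f = g + h
Step 3: On |z| = 1: |g| = 5 and |h| <= 1 + 1 = 2
Step 4: Since 5 > 2, |h| < |g| on |z| = 1, so by Rouche f has the same number of zeros as g inside |z| < 1
Step 5: g(z) = 5z^6 has 6 zeros (at the origin, multiplicity 6) inside |z| < 1. Answer = 6

6
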